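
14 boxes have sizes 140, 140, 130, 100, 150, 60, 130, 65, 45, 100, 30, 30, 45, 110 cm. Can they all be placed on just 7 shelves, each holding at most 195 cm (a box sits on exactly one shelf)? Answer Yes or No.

Total = 1275 cm; ⌈1275/195⌉ = 7.
8 boxes each exceed half the capacity and cannot share a shelf, forcing at least 8 shelves.
At least 8 shelves are required, but only 7 are allowed.

No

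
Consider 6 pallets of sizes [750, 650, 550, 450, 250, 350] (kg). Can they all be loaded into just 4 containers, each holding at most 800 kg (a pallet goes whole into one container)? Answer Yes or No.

Yes

A valid assignment using 4 containers:
  container 1: 750 = 750
  container 2: 650 = 650
  container 3: 550 + 250 = 800
  container 4: 450 + 350 = 800
Every load is within 800 kg, so 4 containers suffice.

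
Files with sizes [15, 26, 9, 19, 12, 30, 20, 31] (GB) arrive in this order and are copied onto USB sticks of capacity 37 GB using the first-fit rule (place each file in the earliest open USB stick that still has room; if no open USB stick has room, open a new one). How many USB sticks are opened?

  15 → USB stick 1 (new)  [load 15/37]
  26 → USB stick 2 (new)  [load 26/37]
  9 → USB stick 1  [load 24/37]
  19 → USB stick 3 (new)  [load 19/37]
  12 → USB stick 1  [load 36/37]
  30 → USB stick 4 (new)  [load 30/37]
  20 → USB stick 5 (new)  [load 20/37]
  31 → USB stick 6 (new)  [load 31/37]
6 USB sticks opened.

6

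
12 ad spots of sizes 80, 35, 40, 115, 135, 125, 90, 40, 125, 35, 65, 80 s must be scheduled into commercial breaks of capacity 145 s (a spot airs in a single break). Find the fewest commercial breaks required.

8

Total = 135 + 125 + 125 + 115 + 90 + 80 + 80 + 65 + 40 + 40 + 35 + 35 = 965 s.
Lower bound: ⌈965/145⌉ = 7 commercial breaks.
A packing using 8 commercial breaks:
  break 1: 135 = 135
  break 2: 125 = 125
  break 3: 125 = 125
  break 4: 115 = 115
  break 5: 90 + 40 = 130
  break 6: 80 + 65 = 145
  break 7: 80 + 40 = 120
  break 8: 35 + 35 = 70
No arrangement into 7 commercial breaks stays within capacity, so 8 is optimal.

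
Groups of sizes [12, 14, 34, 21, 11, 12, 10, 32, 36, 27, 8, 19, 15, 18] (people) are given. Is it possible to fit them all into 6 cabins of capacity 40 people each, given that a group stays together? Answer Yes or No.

No

Total = 269 people; ⌈269/40⌉ = 7.
At least 7 cabins are required, but only 6 are allowed.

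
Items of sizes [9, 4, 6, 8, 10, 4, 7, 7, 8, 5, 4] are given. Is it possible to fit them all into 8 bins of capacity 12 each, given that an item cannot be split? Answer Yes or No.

A valid assignment using 7 bins:
  bin 1: 10 = 10
  bin 2: 9 = 9
  bin 3: 8 + 4 = 12
  bin 4: 8 + 4 = 12
  bin 5: 7 + 5 = 12
  bin 6: 7 + 4 = 11
  bin 7: 6 = 6
That uses only 7 ≤ 8, so 8 bins are enough.

Yes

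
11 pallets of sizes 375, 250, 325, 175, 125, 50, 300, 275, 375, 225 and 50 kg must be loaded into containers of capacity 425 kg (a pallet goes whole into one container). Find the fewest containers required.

Total = 375 + 375 + 325 + 300 + 275 + 250 + 225 + 175 + 125 + 50 + 50 = 2525 kg.
Lower bound: ⌈2525/425⌉ = 6 containers.
Also, 7 pallets each exceed 425/2 kg, and no two of those can share a container, so at least 7 containers are needed.
A packing using 7 containers:
  container 1: 375 + 50 = 425
  container 2: 375 + 50 = 425
  container 3: 325 = 325
  container 4: 300 + 125 = 425
  container 5: 275 = 275
  container 6: 250 + 175 = 425
  container 7: 225 = 225
This matches the lower bound, so 7 is optimal.

7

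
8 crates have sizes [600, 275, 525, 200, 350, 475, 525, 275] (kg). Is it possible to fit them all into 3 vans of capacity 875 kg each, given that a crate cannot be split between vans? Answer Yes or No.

Total = 3225 kg; ⌈3225/875⌉ = 4.
At least 4 vans are required, but only 3 are allowed.

No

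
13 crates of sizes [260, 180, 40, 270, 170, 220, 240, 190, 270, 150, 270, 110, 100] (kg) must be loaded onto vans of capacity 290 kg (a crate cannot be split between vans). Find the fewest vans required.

Total = 270 + 270 + 270 + 260 + 240 + 220 + 190 + 180 + 170 + 150 + 110 + 100 + 40 = 2470 kg.
Lower bound: ⌈2470/290⌉ = 9 vans.
Also, 10 crates each exceed 145 kg, and no two of those can share a van, so at least 10 vans are needed.
A packing using 10 vans:
  van 1: 270 = 270
  van 2: 270 = 270
  van 3: 270 = 270
  van 4: 260 = 260
  van 5: 240 + 40 = 280
  van 6: 220 = 220
  van 7: 190 + 100 = 290
  van 8: 180 + 110 = 290
  van 9: 170 = 170
  van 10: 150 = 150
This matches the lower bound, so 10 is optimal.

10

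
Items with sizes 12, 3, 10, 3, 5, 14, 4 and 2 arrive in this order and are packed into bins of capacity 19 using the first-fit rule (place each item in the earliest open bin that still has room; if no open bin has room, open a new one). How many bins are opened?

  12 → bin 1 (new)  [load 12/19]
  3 → bin 1  [load 15/19]
  10 → bin 2 (new)  [load 10/19]
  3 → bin 1  [load 18/19]
  5 → bin 2  [load 15/19]
  14 → bin 3 (new)  [load 14/19]
  4 → bin 2  [load 19/19]
  2 → bin 3  [load 16/19]
3 bins opened.

3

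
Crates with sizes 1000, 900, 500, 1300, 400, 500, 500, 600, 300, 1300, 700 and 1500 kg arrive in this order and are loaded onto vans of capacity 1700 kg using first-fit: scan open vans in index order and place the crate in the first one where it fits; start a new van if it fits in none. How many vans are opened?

7

  1000 → van 1 (new)  [load 1000/1700]
  900 → van 2 (new)  [load 900/1700]
  500 → van 1  [load 1500/1700]
  1300 → van 3 (new)  [load 1300/1700]
  400 → van 2  [load 1300/1700]
  500 → van 4 (new)  [load 500/1700]
  500 → van 4  [load 1000/1700]
  600 → van 4  [load 1600/1700]
  300 → van 2  [load 1600/1700]
  1300 → van 5 (new)  [load 1300/1700]
  700 → van 6 (new)  [load 700/1700]
  1500 → van 7 (new)  [load 1500/1700]
7 vans opened.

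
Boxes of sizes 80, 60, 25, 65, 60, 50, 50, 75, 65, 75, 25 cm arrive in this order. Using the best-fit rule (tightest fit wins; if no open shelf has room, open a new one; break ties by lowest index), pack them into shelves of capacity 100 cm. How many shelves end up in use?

8

  80 → shelf 1 (new)  [load 80/100]
  60 → shelf 2 (new)  [load 60/100]
  25 → shelf 2  [load 85/100]
  65 → shelf 3 (new)  [load 65/100]
  60 → shelf 4 (new)  [load 60/100]
  50 → shelf 5 (new)  [load 50/100]
  50 → shelf 5  [load 100/100]
  75 → shelf 6 (new)  [load 75/100]
  65 → shelf 7 (new)  [load 65/100]
  75 → shelf 8 (new)  [load 75/100]
  25 → shelf 6  [load 100/100]
8 shelves opened.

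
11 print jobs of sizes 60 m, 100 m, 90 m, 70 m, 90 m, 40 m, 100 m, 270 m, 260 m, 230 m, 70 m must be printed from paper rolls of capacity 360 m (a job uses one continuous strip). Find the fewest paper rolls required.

4

Total = 270 + 260 + 230 + 100 + 100 + 90 + 90 + 70 + 70 + 60 + 40 = 1380 m.
Lower bound: ⌈1380/360⌉ = 4 paper rolls.
A packing using 4 paper rolls:
  roll 1: 270 + 90 = 360
  roll 2: 260 + 100 = 360
  roll 3: 230 + 100 = 330
  roll 4: 90 + 70 + 70 + 60 + 40 = 330
This matches the lower bound, so 4 is optimal.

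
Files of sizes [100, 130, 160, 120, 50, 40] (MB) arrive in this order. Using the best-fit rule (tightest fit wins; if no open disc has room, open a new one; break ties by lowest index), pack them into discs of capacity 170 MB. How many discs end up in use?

4

  100 → disc 1 (new)  [load 100/170]
  130 → disc 2 (new)  [load 130/170]
  160 → disc 3 (new)  [load 160/170]
  120 → disc 4 (new)  [load 120/170]
  50 → disc 4  [load 170/170]
  40 → disc 2  [load 170/170]
4 discs opened.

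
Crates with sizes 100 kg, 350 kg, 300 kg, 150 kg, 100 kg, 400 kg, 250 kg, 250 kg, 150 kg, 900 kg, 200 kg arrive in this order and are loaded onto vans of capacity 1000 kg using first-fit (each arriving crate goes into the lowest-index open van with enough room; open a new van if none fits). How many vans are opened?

  100 → van 1 (new)  [load 100/1000]
  350 → van 1  [load 450/1000]
  300 → van 1  [load 750/1000]
  150 → van 1  [load 900/1000]
  100 → van 1  [load 1000/1000]
  400 → van 2 (new)  [load 400/1000]
  250 → van 2  [load 650/1000]
  250 → van 2  [load 900/1000]
  150 → van 3 (new)  [load 150/1000]
  900 → van 4 (new)  [load 900/1000]
  200 → van 3  [load 350/1000]
4 vans opened.

4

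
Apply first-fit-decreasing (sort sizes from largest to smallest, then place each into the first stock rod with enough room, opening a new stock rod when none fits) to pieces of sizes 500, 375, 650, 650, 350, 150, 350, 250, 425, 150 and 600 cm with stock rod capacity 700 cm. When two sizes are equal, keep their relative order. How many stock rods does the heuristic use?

Sorted descending: 650, 650, 600, 500, 425, 375, 350, 350, 250, 150, 150.
  650 → stock rod 1 (new)  [load 650/700]
  650 → stock rod 2 (new)  [load 650/700]
  600 → stock rod 3 (new)  [load 600/700]
  500 → stock rod 4 (new)  [load 500/700]
  425 → stock rod 5 (new)  [load 425/700]
  375 → stock rod 6 (new)  [load 375/700]
  350 → stock rod 7 (new)  [load 350/700]
  350 → stock rod 7  [load 700/700]
  250 → stock rod 5  [load 675/700]
  150 → stock rod 4  [load 650/700]
  150 → stock rod 6  [load 525/700]
7 stock rods opened.

7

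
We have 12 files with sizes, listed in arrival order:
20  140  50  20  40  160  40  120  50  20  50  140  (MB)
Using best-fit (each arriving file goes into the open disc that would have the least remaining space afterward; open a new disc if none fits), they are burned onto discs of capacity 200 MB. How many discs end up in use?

5

  20 → disc 1 (new)  [load 20/200]
  140 → disc 1  [load 160/200]
  50 → disc 2 (new)  [load 50/200]
  20 → disc 1  [load 180/200]
  40 → disc 2  [load 90/200]
  160 → disc 3 (new)  [load 160/200]
  40 → disc 3  [load 200/200]
  120 → disc 4 (new)  [load 120/200]
  50 → disc 4  [load 170/200]
  20 → disc 1  [load 200/200]
  50 → disc 2  [load 140/200]
  140 → disc 5 (new)  [load 140/200]
5 discs opened.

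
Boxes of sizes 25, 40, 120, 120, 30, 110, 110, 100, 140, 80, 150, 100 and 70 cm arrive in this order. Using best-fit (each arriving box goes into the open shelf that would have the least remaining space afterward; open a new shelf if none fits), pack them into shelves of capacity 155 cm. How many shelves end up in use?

  25 → shelf 1 (new)  [load 25/155]
  40 → shelf 1  [load 65/155]
  120 → shelf 2 (new)  [load 120/155]
  120 → shelf 3 (new)  [load 120/155]
  30 → shelf 2  [load 150/155]
  110 → shelf 4 (new)  [load 110/155]
  110 → shelf 5 (new)  [load 110/155]
  100 → shelf 6 (new)  [load 100/155]
  140 → shelf 7 (new)  [load 140/155]
  80 → shelf 1  [load 145/155]
  150 → shelf 8 (new)  [load 150/155]
  100 → shelf 9 (new)  [load 100/155]
  70 → shelf 10 (new)  [load 70/155]
10 shelves opened.

10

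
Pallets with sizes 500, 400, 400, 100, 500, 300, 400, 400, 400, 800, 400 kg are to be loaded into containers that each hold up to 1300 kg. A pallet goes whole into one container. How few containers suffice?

Total = 800 + 500 + 500 + 400 + 400 + 400 + 400 + 400 + 400 + 300 + 100 = 4600 kg.
Lower bound: ⌈4600/1300⌉ = 4 containers.
A packing using 4 containers:
  container 1: 800 + 500 = 1300
  container 2: 500 + 400 + 400 = 1300
  container 3: 400 + 400 + 400 + 100 = 1300
  container 4: 400 + 300 = 700
This matches the lower bound, so 4 is optimal.

4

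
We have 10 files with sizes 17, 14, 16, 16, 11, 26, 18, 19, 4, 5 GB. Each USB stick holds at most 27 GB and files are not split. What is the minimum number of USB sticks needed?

7

Total = 26 + 19 + 18 + 17 + 16 + 16 + 14 + 11 + 5 + 4 = 146 GB.
Lower bound: ⌈146/27⌉ = 6 USB sticks.
Also, 7 files each exceed 27/2 GB, and no two of those can share a USB stick, so at least 7 USB sticks are needed.
A packing using 7 USB sticks:
  USB stick 1: 26 = 26
  USB stick 2: 19 + 5 = 24
  USB stick 3: 18 + 4 = 22
  USB stick 4: 17 = 17
  USB stick 5: 16 + 11 = 27
  USB stick 6: 16 = 16
  USB stick 7: 14 = 14
This matches the lower bound, so 7 is optimal.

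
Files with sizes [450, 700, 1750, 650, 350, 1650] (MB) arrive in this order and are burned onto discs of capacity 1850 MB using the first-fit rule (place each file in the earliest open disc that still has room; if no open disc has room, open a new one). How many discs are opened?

4

  450 → disc 1 (new)  [load 450/1850]
  700 → disc 1  [load 1150/1850]
  1750 → disc 2 (new)  [load 1750/1850]
  650 → disc 1  [load 1800/1850]
  350 → disc 3 (new)  [load 350/1850]
  1650 → disc 4 (new)  [load 1650/1850]
4 discs opened.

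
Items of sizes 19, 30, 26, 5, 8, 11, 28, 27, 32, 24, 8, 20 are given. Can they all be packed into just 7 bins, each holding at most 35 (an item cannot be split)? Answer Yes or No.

No

Total = 238; ⌈238/35⌉ = 7.
8 items each exceed half the capacity and cannot share a bin, forcing at least 8 bins.
At least 8 bins are required, but only 7 are allowed.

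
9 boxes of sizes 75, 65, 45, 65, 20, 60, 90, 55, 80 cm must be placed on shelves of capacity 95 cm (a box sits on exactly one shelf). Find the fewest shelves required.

Total = 90 + 80 + 75 + 65 + 65 + 60 + 55 + 45 + 20 = 555 cm.
Lower bound: ⌈555/95⌉ = 6 shelves.
Also, 7 boxes each exceed 95/2 cm, and no two of those can share a shelf, so at least 7 shelves are needed.
A packing using 8 shelves:
  shelf 1: 90 = 90
  shelf 2: 80 = 80
  shelf 3: 75 + 20 = 95
  shelf 4: 65 = 65
  shelf 5: 65 = 65
  shelf 6: 60 = 60
  shelf 7: 55 = 55
  shelf 8: 45 = 45
No arrangement into 7 shelves stays within capacity, so 8 is optimal.

8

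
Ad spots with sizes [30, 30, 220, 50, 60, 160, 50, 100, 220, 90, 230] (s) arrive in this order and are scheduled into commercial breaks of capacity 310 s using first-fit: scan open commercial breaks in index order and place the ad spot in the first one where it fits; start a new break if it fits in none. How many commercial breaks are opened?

  30 → break 1 (new)  [load 30/310]
  30 → break 1  [load 60/310]
  220 → break 1  [load 280/310]
  50 → break 2 (new)  [load 50/310]
  60 → break 2  [load 110/310]
  160 → break 2  [load 270/310]
  50 → break 3 (new)  [load 50/310]
  100 → break 3  [load 150/310]
  220 → break 4 (new)  [load 220/310]
  90 → break 3  [load 240/310]
  230 → break 5 (new)  [load 230/310]
5 commercial breaks opened.

5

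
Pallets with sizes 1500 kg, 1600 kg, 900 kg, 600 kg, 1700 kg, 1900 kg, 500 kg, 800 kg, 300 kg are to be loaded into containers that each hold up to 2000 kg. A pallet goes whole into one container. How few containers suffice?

6

Total = 1900 + 1700 + 1600 + 1500 + 900 + 800 + 600 + 500 + 300 = 9800 kg.
Lower bound: ⌈9800/2000⌉ = 5 containers.
A packing using 6 containers:
  container 1: 1900 = 1900
  container 2: 1700 + 300 = 2000
  container 3: 1600 = 1600
  container 4: 1500 + 500 = 2000
  container 5: 900 + 800 = 1700
  container 6: 600 = 600
No arrangement into 5 containers stays within capacity, so 6 is optimal.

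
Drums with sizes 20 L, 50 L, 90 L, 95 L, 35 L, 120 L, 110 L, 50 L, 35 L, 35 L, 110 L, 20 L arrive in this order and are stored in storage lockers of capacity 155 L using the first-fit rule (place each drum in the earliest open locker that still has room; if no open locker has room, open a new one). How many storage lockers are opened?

  20 → locker 1 (new)  [load 20/155]
  50 → locker 1  [load 70/155]
  90 → locker 2 (new)  [load 90/155]
  95 → locker 3 (new)  [load 95/155]
  35 → locker 1  [load 105/155]
  120 → locker 4 (new)  [load 120/155]
  110 → locker 5 (new)  [load 110/155]
  50 → locker 1  [load 155/155]
  35 → locker 2  [load 125/155]
  35 → locker 3  [load 130/155]
  110 → locker 6 (new)  [load 110/155]
  20 → locker 2  [load 145/155]
6 storage lockers opened.

6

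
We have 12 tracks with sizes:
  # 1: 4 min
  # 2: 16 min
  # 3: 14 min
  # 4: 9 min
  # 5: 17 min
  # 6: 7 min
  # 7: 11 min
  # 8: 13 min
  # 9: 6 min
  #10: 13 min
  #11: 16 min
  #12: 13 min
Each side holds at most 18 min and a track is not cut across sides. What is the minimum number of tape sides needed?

9

Total = 17 + 16 + 16 + 14 + 13 + 13 + 13 + 11 + 9 + 7 + 6 + 4 = 139 min.
Lower bound: ⌈139/18⌉ = 8 tape sides.
A packing using 9 tape sides:
  side 1: 17 = 17
  side 2: 16 = 16
  side 3: 16 = 16
  side 4: 14 + 4 = 18
  side 5: 13 = 13
  side 6: 13 = 13
  side 7: 13 = 13
  side 8: 11 + 7 = 18
  side 9: 9 + 6 = 15
No arrangement into 8 tape sides stays within capacity, so 9 is optimal.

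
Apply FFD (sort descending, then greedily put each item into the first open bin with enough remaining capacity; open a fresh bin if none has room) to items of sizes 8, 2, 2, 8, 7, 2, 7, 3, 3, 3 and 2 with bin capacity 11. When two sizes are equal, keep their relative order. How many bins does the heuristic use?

Sorted descending: 8, 8, 7, 7, 3, 3, 3, 2, 2, 2, 2.
  8 → bin 1 (new)  [load 8/11]
  8 → bin 2 (new)  [load 8/11]
  7 → bin 3 (new)  [load 7/11]
  7 → bin 4 (new)  [load 7/11]
  3 → bin 1  [load 11/11]
  3 → bin 2  [load 11/11]
  3 → bin 3  [load 10/11]
  2 → bin 4  [load 9/11]
  2 → bin 4  [load 11/11]
  2 → bin 5 (new)  [load 2/11]
  2 → bin 5  [load 4/11]
5 bins opened.

5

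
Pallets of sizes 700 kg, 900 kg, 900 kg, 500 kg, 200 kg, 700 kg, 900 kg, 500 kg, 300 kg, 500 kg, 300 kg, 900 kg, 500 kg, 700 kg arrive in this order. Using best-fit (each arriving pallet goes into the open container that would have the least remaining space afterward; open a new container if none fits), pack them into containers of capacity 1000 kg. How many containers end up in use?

10

  700 → container 1 (new)  [load 700/1000]
  900 → container 2 (new)  [load 900/1000]
  900 → container 3 (new)  [load 900/1000]
  500 → container 4 (new)  [load 500/1000]
  200 → container 1  [load 900/1000]
  700 → container 5 (new)  [load 700/1000]
  900 → container 6 (new)  [load 900/1000]
  500 → container 4  [load 1000/1000]
  300 → container 5  [load 1000/1000]
  500 → container 7 (new)  [load 500/1000]
  300 → container 7  [load 800/1000]
  900 → container 8 (new)  [load 900/1000]
  500 → container 9 (new)  [load 500/1000]
  700 → container 10 (new)  [load 700/1000]
10 containers opened.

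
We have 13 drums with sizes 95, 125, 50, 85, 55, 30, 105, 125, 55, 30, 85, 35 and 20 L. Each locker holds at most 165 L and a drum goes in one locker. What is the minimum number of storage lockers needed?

Total = 125 + 125 + 105 + 95 + 85 + 85 + 55 + 55 + 50 + 35 + 30 + 30 + 20 = 895 L.
Lower bound: ⌈895/165⌉ = 6 storage lockers.
A packing using 6 storage lockers:
  locker 1: 125 + 35 = 160
  locker 2: 125 + 30 = 155
  locker 3: 105 + 55 = 160
  locker 4: 95 + 55 = 150
  locker 5: 85 + 50 + 30 = 165
  locker 6: 85 + 20 = 105
This matches the lower bound, so 6 is optimal.

6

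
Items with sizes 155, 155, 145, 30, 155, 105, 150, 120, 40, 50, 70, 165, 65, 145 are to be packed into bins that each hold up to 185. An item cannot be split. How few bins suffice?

Total = 165 + 155 + 155 + 155 + 150 + 145 + 145 + 120 + 105 + 70 + 65 + 50 + 40 + 30 = 1550.
Lower bound: ⌈1550/185⌉ = 9 bins.
A packing using 10 bins:
  bin 1: 165 = 165
  bin 2: 155 + 30 = 185
  bin 3: 155 = 155
  bin 4: 155 = 155
  bin 5: 150 = 150
  bin 6: 145 + 40 = 185
  bin 7: 145 = 145
  bin 8: 120 + 65 = 185
  bin 9: 105 + 70 = 175
  bin 10: 50 = 50
No arrangement into 9 bins stays within capacity, so 10 is optimal.

10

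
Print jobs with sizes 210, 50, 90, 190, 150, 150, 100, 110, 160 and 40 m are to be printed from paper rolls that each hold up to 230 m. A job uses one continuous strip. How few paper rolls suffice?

Total = 210 + 190 + 160 + 150 + 150 + 110 + 100 + 90 + 50 + 40 = 1250 m.
Lower bound: ⌈1250/230⌉ = 6 paper rolls.
A packing using 7 paper rolls:
  roll 1: 210 = 210
  roll 2: 190 + 40 = 230
  roll 3: 160 + 50 = 210
  roll 4: 150 = 150
  roll 5: 150 = 150
  roll 6: 110 + 100 = 210
  roll 7: 90 = 90
No arrangement into 6 paper rolls stays within capacity, so 7 is optimal.

7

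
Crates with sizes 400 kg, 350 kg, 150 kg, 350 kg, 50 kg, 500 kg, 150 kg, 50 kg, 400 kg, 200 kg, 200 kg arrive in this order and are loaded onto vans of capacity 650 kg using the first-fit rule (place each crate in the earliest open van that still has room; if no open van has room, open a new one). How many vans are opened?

  400 → van 1 (new)  [load 400/650]
  350 → van 2 (new)  [load 350/650]
  150 → van 1  [load 550/650]
  350 → van 3 (new)  [load 350/650]
  50 → van 1  [load 600/650]
  500 → van 4 (new)  [load 500/650]
  150 → van 2  [load 500/650]
  50 → van 1  [load 650/650]
  400 → van 5 (new)  [load 400/650]
  200 → van 3  [load 550/650]
  200 → van 5  [load 600/650]
5 vans opened.

5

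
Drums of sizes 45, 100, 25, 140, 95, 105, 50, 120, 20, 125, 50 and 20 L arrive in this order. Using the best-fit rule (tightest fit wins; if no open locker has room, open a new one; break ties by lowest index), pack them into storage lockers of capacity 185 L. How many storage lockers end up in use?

  45 → locker 1 (new)  [load 45/185]
  100 → locker 1  [load 145/185]
  25 → locker 1  [load 170/185]
  140 → locker 2 (new)  [load 140/185]
  95 → locker 3 (new)  [load 95/185]
  105 → locker 4 (new)  [load 105/185]
  50 → locker 4  [load 155/185]
  120 → locker 5 (new)  [load 120/185]
  20 → locker 4  [load 175/185]
  125 → locker 6 (new)  [load 125/185]
  50 → locker 6  [load 175/185]
  20 → locker 2  [load 160/185]
6 storage lockers opened.

6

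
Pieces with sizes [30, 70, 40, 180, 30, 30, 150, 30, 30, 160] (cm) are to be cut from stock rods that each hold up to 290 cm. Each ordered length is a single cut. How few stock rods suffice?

Total = 180 + 160 + 150 + 70 + 40 + 30 + 30 + 30 + 30 + 30 = 750 cm.
Lower bound: ⌈750/290⌉ = 3 stock rods.
A packing using 3 stock rods:
  stock rod 1: 180 + 70 + 40 = 290
  stock rod 2: 160 + 30 + 30 + 30 + 30 = 280
  stock rod 3: 150 + 30 = 180
This matches the lower bound, so 3 is optimal.

3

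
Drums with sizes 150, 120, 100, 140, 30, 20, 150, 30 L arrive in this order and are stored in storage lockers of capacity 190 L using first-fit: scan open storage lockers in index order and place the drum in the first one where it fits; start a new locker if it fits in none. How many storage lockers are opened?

  150 → locker 1 (new)  [load 150/190]
  120 → locker 2 (new)  [load 120/190]
  100 → locker 3 (new)  [load 100/190]
  140 → locker 4 (new)  [load 140/190]
  30 → locker 1  [load 180/190]
  20 → locker 2  [load 140/190]
  150 → locker 5 (new)  [load 150/190]
  30 → locker 2  [load 170/190]
5 storage lockers opened.

5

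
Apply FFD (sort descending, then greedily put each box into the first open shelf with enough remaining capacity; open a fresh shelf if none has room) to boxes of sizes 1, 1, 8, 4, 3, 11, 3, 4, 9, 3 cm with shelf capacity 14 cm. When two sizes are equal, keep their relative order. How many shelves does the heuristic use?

Sorted descending: 11, 9, 8, 4, 4, 3, 3, 3, 1, 1.
  11 → shelf 1 (new)  [load 11/14]
  9 → shelf 2 (new)  [load 9/14]
  8 → shelf 3 (new)  [load 8/14]
  4 → shelf 2  [load 13/14]
  4 → shelf 3  [load 12/14]
  3 → shelf 1  [load 14/14]
  3 → shelf 4 (new)  [load 3/14]
  3 → shelf 4  [load 6/14]
  1 → shelf 2  [load 14/14]
  1 → shelf 3  [load 13/14]
4 shelves opened.

4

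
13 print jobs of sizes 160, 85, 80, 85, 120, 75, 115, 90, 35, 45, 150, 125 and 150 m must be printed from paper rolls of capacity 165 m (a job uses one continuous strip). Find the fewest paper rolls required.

9

Total = 160 + 150 + 150 + 125 + 120 + 115 + 90 + 85 + 85 + 80 + 75 + 45 + 35 = 1315 m.
Lower bound: ⌈1315/165⌉ = 8 paper rolls.
Also, 9 print jobs each exceed 165/2 m, and no two of those can share a roll, so at least 9 paper rolls are needed.
A packing using 9 paper rolls:
  roll 1: 160 = 160
  roll 2: 150 = 150
  roll 3: 150 = 150
  roll 4: 125 + 35 = 160
  roll 5: 120 + 45 = 165
  roll 6: 115 = 115
  roll 7: 90 + 75 = 165
  roll 8: 85 + 80 = 165
  roll 9: 85 = 85
This matches the lower bound, so 9 is optimal.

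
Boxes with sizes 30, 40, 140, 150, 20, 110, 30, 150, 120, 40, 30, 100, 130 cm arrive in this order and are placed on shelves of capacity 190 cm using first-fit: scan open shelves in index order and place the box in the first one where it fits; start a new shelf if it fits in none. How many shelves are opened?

  30 → shelf 1 (new)  [load 30/190]
  40 → shelf 1  [load 70/190]
  140 → shelf 2 (new)  [load 140/190]
  150 → shelf 3 (new)  [load 150/190]
  20 → shelf 1  [load 90/190]
  110 → shelf 4 (new)  [load 110/190]
  30 → shelf 1  [load 120/190]
  150 → shelf 5 (new)  [load 150/190]
  120 → shelf 6 (new)  [load 120/190]
  40 → shelf 1  [load 160/190]
  30 → shelf 1  [load 190/190]
  100 → shelf 7 (new)  [load 100/190]
  130 → shelf 8 (new)  [load 130/190]
8 shelves opened.

8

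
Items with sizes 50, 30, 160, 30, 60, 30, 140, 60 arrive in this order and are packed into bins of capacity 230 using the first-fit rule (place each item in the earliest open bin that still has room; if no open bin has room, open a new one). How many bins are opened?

  50 → bin 1 (new)  [load 50/230]
  30 → bin 1  [load 80/230]
  160 → bin 2 (new)  [load 160/230]
  30 → bin 1  [load 110/230]
  60 → bin 1  [load 170/230]
  30 → bin 1  [load 200/230]
  140 → bin 3 (new)  [load 140/230]
  60 → bin 2  [load 220/230]
3 bins opened.

3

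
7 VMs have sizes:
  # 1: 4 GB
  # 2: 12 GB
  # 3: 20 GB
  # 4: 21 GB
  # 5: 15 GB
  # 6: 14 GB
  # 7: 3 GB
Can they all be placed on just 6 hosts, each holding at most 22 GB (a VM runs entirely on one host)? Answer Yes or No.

Yes

A valid assignment using 5 hosts:
  host 1: 21 = 21
  host 2: 20 = 20
  host 3: 15 + 4 + 3 = 22
  host 4: 14 = 14
  host 5: 12 = 12
That uses only 5 ≤ 6, so 6 hosts are enough.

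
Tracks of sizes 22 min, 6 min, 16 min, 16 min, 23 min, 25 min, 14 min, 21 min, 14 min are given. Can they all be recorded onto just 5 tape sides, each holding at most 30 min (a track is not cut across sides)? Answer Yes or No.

Total = 157 min; ⌈157/30⌉ = 6.
At least 6 tape sides are required, but only 5 are allowed.

No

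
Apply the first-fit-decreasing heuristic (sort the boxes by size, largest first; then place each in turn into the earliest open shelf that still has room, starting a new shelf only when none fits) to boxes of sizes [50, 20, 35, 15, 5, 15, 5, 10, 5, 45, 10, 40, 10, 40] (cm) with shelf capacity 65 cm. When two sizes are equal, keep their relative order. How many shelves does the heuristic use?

5

Sorted descending: 50, 45, 40, 40, 35, 20, 15, 15, 10, 10, 10, 5, 5, 5.
  50 → shelf 1 (new)  [load 50/65]
  45 → shelf 2 (new)  [load 45/65]
  40 → shelf 3 (new)  [load 40/65]
  40 → shelf 4 (new)  [load 40/65]
  35 → shelf 5 (new)  [load 35/65]
  20 → shelf 2  [load 65/65]
  15 → shelf 1  [load 65/65]
  15 → shelf 3  [load 55/65]
  10 → shelf 3  [load 65/65]
  10 → shelf 4  [load 50/65]
  10 → shelf 4  [load 60/65]
  5 → shelf 4  [load 65/65]
  5 → shelf 5  [load 40/65]
  5 → shelf 5  [load 45/65]
5 shelves opened.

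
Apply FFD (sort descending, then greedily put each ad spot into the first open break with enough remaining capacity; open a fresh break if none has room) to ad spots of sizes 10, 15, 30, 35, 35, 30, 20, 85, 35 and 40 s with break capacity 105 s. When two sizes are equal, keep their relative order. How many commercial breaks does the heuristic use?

Sorted descending: 85, 40, 35, 35, 35, 30, 30, 20, 15, 10.
  85 → break 1 (new)  [load 85/105]
  40 → break 2 (new)  [load 40/105]
  35 → break 2  [load 75/105]
  35 → break 3 (new)  [load 35/105]
  35 → break 3  [load 70/105]
  30 → break 2  [load 105/105]
  30 → break 3  [load 100/105]
  20 → break 1  [load 105/105]
  15 → break 4 (new)  [load 15/105]
  10 → break 4  [load 25/105]
4 commercial breaks opened.

4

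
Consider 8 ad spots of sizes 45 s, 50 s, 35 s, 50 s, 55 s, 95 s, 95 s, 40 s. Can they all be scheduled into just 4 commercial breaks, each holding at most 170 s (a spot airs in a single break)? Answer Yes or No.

Yes

A valid assignment using 3 commercial breaks:
  break 1: 95 + 55 = 150
  break 2: 95 + 50 = 145
  break 3: 50 + 45 + 40 + 35 = 170
That uses only 3 ≤ 4, so 4 commercial breaks are enough.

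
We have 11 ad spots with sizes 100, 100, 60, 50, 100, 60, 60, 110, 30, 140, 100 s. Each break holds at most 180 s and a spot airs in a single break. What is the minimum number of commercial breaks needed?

Total = 140 + 110 + 100 + 100 + 100 + 100 + 60 + 60 + 60 + 50 + 30 = 910 s.
Lower bound: ⌈910/180⌉ = 6 commercial breaks.
A packing using 6 commercial breaks:
  break 1: 140 + 30 = 170
  break 2: 110 + 60 = 170
  break 3: 100 + 60 = 160
  break 4: 100 + 60 = 160
  break 5: 100 + 50 = 150
  break 6: 100 = 100
This matches the lower bound, so 6 is optimal.

6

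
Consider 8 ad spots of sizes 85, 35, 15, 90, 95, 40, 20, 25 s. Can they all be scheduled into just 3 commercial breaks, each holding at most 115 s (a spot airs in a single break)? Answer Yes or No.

No

Total = 405 s; ⌈405/115⌉ = 4.
At least 4 commercial breaks are required, but only 3 are allowed.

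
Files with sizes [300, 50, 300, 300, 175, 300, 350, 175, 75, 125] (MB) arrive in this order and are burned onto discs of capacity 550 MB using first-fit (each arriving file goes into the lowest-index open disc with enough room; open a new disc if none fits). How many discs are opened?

5

  300 → disc 1 (new)  [load 300/550]
  50 → disc 1  [load 350/550]
  300 → disc 2 (new)  [load 300/550]
  300 → disc 3 (new)  [load 300/550]
  175 → disc 1  [load 525/550]
  300 → disc 4 (new)  [load 300/550]
  350 → disc 5 (new)  [load 350/550]
  175 → disc 2  [load 475/550]
  75 → disc 2  [load 550/550]
  125 → disc 3  [load 425/550]
5 discs opened.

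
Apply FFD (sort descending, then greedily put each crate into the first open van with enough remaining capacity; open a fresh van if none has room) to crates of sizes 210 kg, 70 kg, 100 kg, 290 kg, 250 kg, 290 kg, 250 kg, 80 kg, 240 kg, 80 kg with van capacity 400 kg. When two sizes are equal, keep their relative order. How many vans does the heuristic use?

Sorted descending: 290, 290, 250, 250, 240, 210, 100, 80, 80, 70.
  290 → van 1 (new)  [load 290/400]
  290 → van 2 (new)  [load 290/400]
  250 → van 3 (new)  [load 250/400]
  250 → van 4 (new)  [load 250/400]
  240 → van 5 (new)  [load 240/400]
  210 → van 6 (new)  [load 210/400]
  100 → van 1  [load 390/400]
  80 → van 2  [load 370/400]
  80 → van 3  [load 330/400]
  70 → van 3  [load 400/400]
6 vans opened.

6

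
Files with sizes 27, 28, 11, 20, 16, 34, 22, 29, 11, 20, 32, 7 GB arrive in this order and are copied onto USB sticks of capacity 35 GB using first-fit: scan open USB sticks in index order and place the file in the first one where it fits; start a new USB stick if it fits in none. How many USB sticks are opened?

  27 → USB stick 1 (new)  [load 27/35]
  28 → USB stick 2 (new)  [load 28/35]
  11 → USB stick 3 (new)  [load 11/35]
  20 → USB stick 3  [load 31/35]
  16 → USB stick 4 (new)  [load 16/35]
  34 → USB stick 5 (new)  [load 34/35]
  22 → USB stick 6 (new)  [load 22/35]
  29 → USB stick 7 (new)  [load 29/35]
  11 → USB stick 4  [load 27/35]
  20 → USB stick 8 (new)  [load 20/35]
  32 → USB stick 9 (new)  [load 32/35]
  7 → USB stick 1  [load 34/35]
9 USB sticks opened.

9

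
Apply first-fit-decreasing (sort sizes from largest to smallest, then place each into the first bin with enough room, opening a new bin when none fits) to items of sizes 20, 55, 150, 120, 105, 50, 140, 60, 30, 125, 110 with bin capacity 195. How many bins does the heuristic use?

6

Sorted descending: 150, 140, 125, 120, 110, 105, 60, 55, 50, 30, 20.
  150 → bin 1 (new)  [load 150/195]
  140 → bin 2 (new)  [load 140/195]
  125 → bin 3 (new)  [load 125/195]
  120 → bin 4 (new)  [load 120/195]
  110 → bin 5 (new)  [load 110/195]
  105 → bin 6 (new)  [load 105/195]
  60 → bin 3  [load 185/195]
  55 → bin 2  [load 195/195]
  50 → bin 4  [load 170/195]
  30 → bin 1  [load 180/195]
  20 → bin 4  [load 190/195]
6 bins opened.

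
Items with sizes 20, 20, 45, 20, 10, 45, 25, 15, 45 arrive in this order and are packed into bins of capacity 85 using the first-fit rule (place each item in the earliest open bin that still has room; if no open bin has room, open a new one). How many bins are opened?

3

  20 → bin 1 (new)  [load 20/85]
  20 → bin 1  [load 40/85]
  45 → bin 1  [load 85/85]
  20 → bin 2 (new)  [load 20/85]
  10 → bin 2  [load 30/85]
  45 → bin 2  [load 75/85]
  25 → bin 3 (new)  [load 25/85]
  15 → bin 3  [load 40/85]
  45 → bin 3  [load 85/85]
3 bins opened.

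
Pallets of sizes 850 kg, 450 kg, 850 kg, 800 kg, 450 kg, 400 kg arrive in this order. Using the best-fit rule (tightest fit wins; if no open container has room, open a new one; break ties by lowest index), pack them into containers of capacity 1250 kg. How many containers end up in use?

  850 → container 1 (new)  [load 850/1250]
  450 → container 2 (new)  [load 450/1250]
  850 → container 3 (new)  [load 850/1250]
  800 → container 2  [load 1250/1250]
  450 → container 4 (new)  [load 450/1250]
  400 → container 1  [load 1250/1250]
4 containers opened.

4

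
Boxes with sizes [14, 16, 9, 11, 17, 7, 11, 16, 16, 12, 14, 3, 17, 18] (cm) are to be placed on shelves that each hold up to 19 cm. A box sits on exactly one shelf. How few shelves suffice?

12

Total = 18 + 17 + 17 + 16 + 16 + 16 + 14 + 14 + 12 + 11 + 11 + 9 + 7 + 3 = 181 cm.
Lower bound: ⌈181/19⌉ = 10 shelves.
Also, 11 boxes each exceed 19/2 cm, and no two of those can share a shelf, so at least 11 shelves are needed.
A packing using 12 shelves:
  shelf 1: 18 = 18
  shelf 2: 17 = 17
  shelf 3: 17 = 17
  shelf 4: 16 + 3 = 19
  shelf 5: 16 = 16
  shelf 6: 16 = 16
  shelf 7: 14 = 14
  shelf 8: 14 = 14
  shelf 9: 12 + 7 = 19
  shelf 10: 11 = 11
  shelf 11: 11 = 11
  shelf 12: 9 = 9
No arrangement into 11 shelves stays within capacity, so 12 is optimal.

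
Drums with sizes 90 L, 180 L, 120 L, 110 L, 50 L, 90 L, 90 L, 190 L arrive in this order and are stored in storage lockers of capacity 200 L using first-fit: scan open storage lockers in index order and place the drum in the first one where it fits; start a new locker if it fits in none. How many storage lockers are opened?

  90 → locker 1 (new)  [load 90/200]
  180 → locker 2 (new)  [load 180/200]
  120 → locker 3 (new)  [load 120/200]
  110 → locker 1  [load 200/200]
  50 → locker 3  [load 170/200]
  90 → locker 4 (new)  [load 90/200]
  90 → locker 4  [load 180/200]
  190 → locker 5 (new)  [load 190/200]
5 storage lockers opened.

5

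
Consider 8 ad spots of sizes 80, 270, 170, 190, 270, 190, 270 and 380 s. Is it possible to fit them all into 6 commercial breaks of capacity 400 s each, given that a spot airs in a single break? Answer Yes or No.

Yes

A valid assignment using 6 commercial breaks:
  break 1: 380 = 380
  break 2: 270 + 80 = 350
  break 3: 270 = 270
  break 4: 270 = 270
  break 5: 190 + 190 = 380
  break 6: 170 = 170
Every load is within 400 s, so 6 commercial breaks suffice.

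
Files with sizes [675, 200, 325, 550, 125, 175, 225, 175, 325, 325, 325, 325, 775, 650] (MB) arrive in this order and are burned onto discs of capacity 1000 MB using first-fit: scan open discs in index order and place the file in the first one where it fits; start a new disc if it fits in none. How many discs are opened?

  675 → disc 1 (new)  [load 675/1000]
  200 → disc 1  [load 875/1000]
  325 → disc 2 (new)  [load 325/1000]
  550 → disc 2  [load 875/1000]
  125 → disc 1  [load 1000/1000]
  175 → disc 3 (new)  [load 175/1000]
  225 → disc 3  [load 400/1000]
  175 → disc 3  [load 575/1000]
  325 → disc 3  [load 900/1000]
  325 → disc 4 (new)  [load 325/1000]
  325 → disc 4  [load 650/1000]
  325 → disc 4  [load 975/1000]
  775 → disc 5 (new)  [load 775/1000]
  650 → disc 6 (new)  [load 650/1000]
6 discs opened.

6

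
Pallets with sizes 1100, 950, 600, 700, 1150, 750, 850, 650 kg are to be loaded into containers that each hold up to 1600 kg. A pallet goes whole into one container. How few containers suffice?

Total = 1150 + 1100 + 950 + 850 + 750 + 700 + 650 + 600 = 6750 kg.
Lower bound: ⌈6750/1600⌉ = 5 containers.
A packing using 5 containers:
  container 1: 1150 = 1150
  container 2: 1100 = 1100
  container 3: 950 + 650 = 1600
  container 4: 850 + 750 = 1600
  container 5: 700 + 600 = 1300
This matches the lower bound, so 5 is optimal.

5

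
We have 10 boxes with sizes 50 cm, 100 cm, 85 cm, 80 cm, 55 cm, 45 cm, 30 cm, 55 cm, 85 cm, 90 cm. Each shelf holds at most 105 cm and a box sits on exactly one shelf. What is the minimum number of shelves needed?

8

Total = 100 + 90 + 85 + 85 + 80 + 55 + 55 + 50 + 45 + 30 = 675 cm.
Lower bound: ⌈675/105⌉ = 7 shelves.
A packing using 8 shelves:
  shelf 1: 100 = 100
  shelf 2: 90 = 90
  shelf 3: 85 = 85
  shelf 4: 85 = 85
  shelf 5: 80 = 80
  shelf 6: 55 + 50 = 105
  shelf 7: 55 + 45 = 100
  shelf 8: 30 = 30
No arrangement into 7 shelves stays within capacity, so 8 is optimal.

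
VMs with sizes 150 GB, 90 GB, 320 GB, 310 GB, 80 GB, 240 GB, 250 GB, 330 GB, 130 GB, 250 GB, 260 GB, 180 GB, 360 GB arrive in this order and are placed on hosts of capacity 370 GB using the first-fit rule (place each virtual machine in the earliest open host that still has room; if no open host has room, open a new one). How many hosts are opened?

10

  150 → host 1 (new)  [load 150/370]
  90 → host 1  [load 240/370]
  320 → host 2 (new)  [load 320/370]
  310 → host 3 (new)  [load 310/370]
  80 → host 1  [load 320/370]
  240 → host 4 (new)  [load 240/370]
  250 → host 5 (new)  [load 250/370]
  330 → host 6 (new)  [load 330/370]
  130 → host 4  [load 370/370]
  250 → host 7 (new)  [load 250/370]
  260 → host 8 (new)  [load 260/370]
  180 → host 9 (new)  [load 180/370]
  360 → host 10 (new)  [load 360/370]
10 hosts opened.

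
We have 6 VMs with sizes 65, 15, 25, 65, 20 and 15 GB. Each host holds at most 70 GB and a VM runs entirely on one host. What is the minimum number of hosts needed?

4

Total = 65 + 65 + 25 + 20 + 15 + 15 = 205 GB.
Lower bound: ⌈205/70⌉ = 3 hosts.
A packing using 4 hosts:
  host 1: 65 = 65
  host 2: 65 = 65
  host 3: 25 + 20 + 15 = 60
  host 4: 15 = 15
No arrangement into 3 hosts stays within capacity, so 4 is optimal.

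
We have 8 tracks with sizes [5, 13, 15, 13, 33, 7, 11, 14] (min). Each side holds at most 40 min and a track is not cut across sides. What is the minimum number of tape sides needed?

Total = 33 + 15 + 14 + 13 + 13 + 11 + 7 + 5 = 111 min.
Lower bound: ⌈111/40⌉ = 3 tape sides.
A packing using 3 tape sides:
  side 1: 33 + 7 = 40
  side 2: 15 + 14 + 11 = 40
  side 3: 13 + 13 + 5 = 31
This matches the lower bound, so 3 is optimal.

3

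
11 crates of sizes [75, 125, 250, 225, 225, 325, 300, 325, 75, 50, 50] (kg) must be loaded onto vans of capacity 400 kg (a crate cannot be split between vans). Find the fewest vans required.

Total = 325 + 325 + 300 + 250 + 225 + 225 + 125 + 75 + 75 + 50 + 50 = 2025 kg.
Lower bound: ⌈2025/400⌉ = 6 vans.
A packing using 6 vans:
  van 1: 325 + 75 = 400
  van 2: 325 + 75 = 400
  van 3: 300 + 50 + 50 = 400
  van 4: 250 + 125 = 375
  van 5: 225 = 225
  van 6: 225 = 225
This matches the lower bound, so 6 is optimal.

6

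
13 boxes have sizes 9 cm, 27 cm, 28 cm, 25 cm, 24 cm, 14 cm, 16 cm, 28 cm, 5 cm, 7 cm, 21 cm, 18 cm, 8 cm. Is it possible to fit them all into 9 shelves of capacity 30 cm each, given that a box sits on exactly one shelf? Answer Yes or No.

A valid assignment using 9 shelves:
  shelf 1: 28 = 28
  shelf 2: 28 = 28
  shelf 3: 27 = 27
  shelf 4: 25 + 5 = 30
  shelf 5: 24 = 24
  shelf 6: 21 + 9 = 30
  shelf 7: 18 + 8 = 26
  shelf 8: 16 + 14 = 30
  shelf 9: 7 = 7
Every load is within 30 cm, so 9 shelves suffice.

Yes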